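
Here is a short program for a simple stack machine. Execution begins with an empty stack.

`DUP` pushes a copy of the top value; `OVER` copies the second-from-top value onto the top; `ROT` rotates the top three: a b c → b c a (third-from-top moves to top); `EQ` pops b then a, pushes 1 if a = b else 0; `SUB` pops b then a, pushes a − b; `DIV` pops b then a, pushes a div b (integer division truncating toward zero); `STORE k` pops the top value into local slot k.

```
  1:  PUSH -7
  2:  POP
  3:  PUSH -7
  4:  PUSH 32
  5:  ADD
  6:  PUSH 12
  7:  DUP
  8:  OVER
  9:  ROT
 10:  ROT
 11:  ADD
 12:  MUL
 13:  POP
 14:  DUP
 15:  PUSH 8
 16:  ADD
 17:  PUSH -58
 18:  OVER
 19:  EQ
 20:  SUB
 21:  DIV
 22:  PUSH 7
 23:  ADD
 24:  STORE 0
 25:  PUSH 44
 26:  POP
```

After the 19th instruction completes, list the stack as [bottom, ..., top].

PUSH -7   [-7]
POP       []
PUSH -7   [-7]
PUSH 32   [-7, 32]
ADD       [25]
PUSH 12   [25, 12]
DUP       [25, 12, 12]
OVER      [25, 12, 12, 12]
ROT       [25, 12, 12, 12]
ROT       [25, 12, 12, 12]
ADD       [25, 12, 24]
MUL       [25, 288]
POP       [25]
DUP       [25, 25]
PUSH 8    [25, 25, 8]
ADD       [25, 33]
PUSH -58  [25, 33, -58]
OVER      [25, 33, -58, 33]
EQ        [25, 33, 0]

[25, 33, 0]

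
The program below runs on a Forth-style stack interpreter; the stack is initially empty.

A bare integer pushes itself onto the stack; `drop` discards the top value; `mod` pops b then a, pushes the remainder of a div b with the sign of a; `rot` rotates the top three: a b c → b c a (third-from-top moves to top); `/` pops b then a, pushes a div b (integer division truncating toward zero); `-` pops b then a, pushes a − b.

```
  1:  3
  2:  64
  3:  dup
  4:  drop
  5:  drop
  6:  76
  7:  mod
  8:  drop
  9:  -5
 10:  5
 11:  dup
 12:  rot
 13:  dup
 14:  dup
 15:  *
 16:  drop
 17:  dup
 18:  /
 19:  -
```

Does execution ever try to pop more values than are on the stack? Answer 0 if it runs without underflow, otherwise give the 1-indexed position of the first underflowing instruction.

3    : 3
64   : 3 64
dup  : 3 64 64
drop : 3 64
drop : 3
76   : 3 76
mod  : 3
drop : (empty)
-5   : -5
5    : -5 5
dup  : -5 5 5
rot  : 5 5 -5
dup  : 5 5 -5 -5
dup  : 5 5 -5 -5 -5
*    : 5 5 -5 25
drop : 5 5 -5
dup  : 5 5 -5 -5
/    : 5 5 1
-    : 5 4

0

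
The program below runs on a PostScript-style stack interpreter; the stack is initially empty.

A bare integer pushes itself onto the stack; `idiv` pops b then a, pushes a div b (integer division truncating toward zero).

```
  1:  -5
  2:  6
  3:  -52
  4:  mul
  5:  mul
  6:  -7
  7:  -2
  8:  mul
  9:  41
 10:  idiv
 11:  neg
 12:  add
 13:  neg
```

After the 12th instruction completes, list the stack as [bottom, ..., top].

[1560]

-5   : [-5]
6    : [-5, 6]
-52  : [-5, 6, -52]
mul  : [-5, -312]
mul  : [1560]
-7   : [1560, -7]
-2   : [1560, -7, -2]
mul  : [1560, 14]
41   : [1560, 14, 41]
idiv : [1560, 0]
neg  : [1560, 0]
add  : [1560]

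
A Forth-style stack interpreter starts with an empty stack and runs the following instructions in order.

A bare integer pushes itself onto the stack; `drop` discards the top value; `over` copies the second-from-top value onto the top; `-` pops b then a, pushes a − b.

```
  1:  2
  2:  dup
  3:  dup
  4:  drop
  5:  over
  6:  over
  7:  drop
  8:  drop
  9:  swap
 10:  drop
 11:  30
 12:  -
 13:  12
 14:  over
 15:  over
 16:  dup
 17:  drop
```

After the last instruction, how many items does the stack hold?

2    : [2]
dup  : [2, 2]
dup  : [2, 2, 2]
drop : [2, 2]
over : [2, 2, 2]
over : [2, 2, 2, 2]
drop : [2, 2, 2]
drop : [2, 2]
swap : [2, 2]
drop : [2]
30   : [2, 30]
-    : [-28]
12   : [-28, 12]
over : [-28, 12, -28]
over : [-28, 12, -28, 12]
dup  : [-28, 12, -28, 12, 12]
drop : [-28, 12, -28, 12]

4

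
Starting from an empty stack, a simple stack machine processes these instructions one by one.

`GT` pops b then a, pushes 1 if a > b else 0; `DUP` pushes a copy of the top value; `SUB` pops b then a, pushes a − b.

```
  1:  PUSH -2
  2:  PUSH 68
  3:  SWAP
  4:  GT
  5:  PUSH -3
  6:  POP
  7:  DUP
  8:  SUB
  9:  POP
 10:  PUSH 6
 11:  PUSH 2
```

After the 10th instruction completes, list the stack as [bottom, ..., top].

PUSH -2 -> -2
PUSH 68 -> -2 68
SWAP    -> 68 -2
GT      -> 1
PUSH -3 -> 1 -3
POP     -> 1
DUP     -> 1 1
SUB     -> 0
POP     -> (empty)
PUSH 6  -> 6

[6]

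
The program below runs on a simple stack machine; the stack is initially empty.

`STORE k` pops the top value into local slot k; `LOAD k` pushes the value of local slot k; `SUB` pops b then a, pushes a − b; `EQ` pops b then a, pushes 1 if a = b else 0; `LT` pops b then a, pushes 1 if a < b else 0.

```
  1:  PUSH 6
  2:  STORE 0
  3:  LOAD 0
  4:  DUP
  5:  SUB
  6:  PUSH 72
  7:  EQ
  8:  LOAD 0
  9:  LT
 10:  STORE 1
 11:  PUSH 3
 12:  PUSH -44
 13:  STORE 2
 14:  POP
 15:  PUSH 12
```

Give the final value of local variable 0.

PUSH 6   -> 6
STORE 0  -> (empty)
LOAD 0   -> 6
DUP      -> 6 6
SUB      -> 0
PUSH 72  -> 0 72
EQ       -> 0
LOAD 0   -> 0 6
LT       -> 1
STORE 1  -> (empty)
PUSH 3   -> 3
PUSH -44 -> 3 -44
STORE 2  -> 3
POP      -> (empty)
PUSH 12  -> 12

6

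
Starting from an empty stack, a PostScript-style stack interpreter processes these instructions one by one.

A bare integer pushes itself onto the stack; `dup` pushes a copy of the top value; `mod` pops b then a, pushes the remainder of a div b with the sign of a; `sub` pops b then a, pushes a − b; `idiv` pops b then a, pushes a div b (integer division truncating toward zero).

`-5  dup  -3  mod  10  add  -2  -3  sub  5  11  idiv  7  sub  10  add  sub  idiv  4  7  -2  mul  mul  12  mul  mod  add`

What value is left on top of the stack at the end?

-5    -5
dup   -5 -5
-3    -5 -5 -3
mod   -5 -2
10    -5 -2 10
add   -5 8
-2    -5 8 -2
-3    -5 8 -2 -3
sub   -5 8 1
5     -5 8 1 5
11    -5 8 1 5 11
idiv  -5 8 1 0
7     -5 8 1 0 7
sub   -5 8 1 -7
10    -5 8 1 -7 10
add   -5 8 1 3
sub   -5 8 -2
idiv  -5 -4
4     -5 -4 4
7     -5 -4 4 7
-2    -5 -4 4 7 -2
mul   -5 -4 4 -14
mul   -5 -4 -56
12    -5 -4 -56 12
mul   -5 -4 -672
mod   -5 -4
add   -9

-9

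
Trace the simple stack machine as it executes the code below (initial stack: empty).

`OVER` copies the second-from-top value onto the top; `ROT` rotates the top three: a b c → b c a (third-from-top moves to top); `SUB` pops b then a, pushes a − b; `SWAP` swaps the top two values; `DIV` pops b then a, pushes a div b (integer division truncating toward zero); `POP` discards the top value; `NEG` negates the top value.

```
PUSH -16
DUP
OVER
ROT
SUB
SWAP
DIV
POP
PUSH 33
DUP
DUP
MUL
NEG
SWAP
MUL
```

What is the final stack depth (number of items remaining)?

1

PUSH -16  [-16]
DUP       [-16, -16]
OVER      [-16, -16, -16]
ROT       [-16, -16, -16]
SUB       [-16, 0]
SWAP      [0, -16]
DIV       [0]
POP       []
PUSH 33   [33]
DUP       [33, 33]
DUP       [33, 33, 33]
MUL       [33, 1089]
NEG       [33, -1089]
SWAP      [-1089, 33]
MUL       [-35937]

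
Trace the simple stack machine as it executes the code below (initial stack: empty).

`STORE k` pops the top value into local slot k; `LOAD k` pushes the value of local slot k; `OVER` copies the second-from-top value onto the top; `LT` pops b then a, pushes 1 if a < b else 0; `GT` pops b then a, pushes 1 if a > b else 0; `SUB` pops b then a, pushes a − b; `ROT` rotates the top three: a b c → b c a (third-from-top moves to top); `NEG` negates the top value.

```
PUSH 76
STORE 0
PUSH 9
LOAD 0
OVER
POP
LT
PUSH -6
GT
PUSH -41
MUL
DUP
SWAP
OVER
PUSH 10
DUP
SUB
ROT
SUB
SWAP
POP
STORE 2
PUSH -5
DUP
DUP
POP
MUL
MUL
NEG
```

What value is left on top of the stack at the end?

PUSH 76  → 76
STORE 0  → (empty)
PUSH 9   → 9
LOAD 0   → 9 76
OVER     → 9 76 9
POP      → 9 76
LT       → 1
PUSH -6  → 1 -6
GT       → 1
PUSH -41 → 1 -41
MUL      → -41
DUP      → -41 -41
SWAP     → -41 -41
OVER     → -41 -41 -41
PUSH 10  → -41 -41 -41 10
DUP      → -41 -41 -41 10 10
SUB      → -41 -41 -41 0
ROT      → -41 -41 0 -41
SUB      → -41 -41 41
SWAP     → -41 41 -41
POP      → -41 41
STORE 2  → -41
PUSH -5  → -41 -5
DUP      → -41 -5 -5
DUP      → -41 -5 -5 -5
POP      → -41 -5 -5
MUL      → -41 25
MUL      → -1025
NEG      → 1025

1025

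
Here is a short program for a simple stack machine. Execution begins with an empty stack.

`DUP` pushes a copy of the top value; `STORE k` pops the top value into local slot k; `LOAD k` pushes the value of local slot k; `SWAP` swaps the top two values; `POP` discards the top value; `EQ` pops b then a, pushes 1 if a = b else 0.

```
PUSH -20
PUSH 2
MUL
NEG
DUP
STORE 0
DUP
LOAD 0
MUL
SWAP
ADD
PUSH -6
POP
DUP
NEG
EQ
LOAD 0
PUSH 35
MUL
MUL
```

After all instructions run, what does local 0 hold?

PUSH -20 : -20
PUSH 2   : -20 2
MUL      : -40
NEG      : 40
DUP      : 40 40
STORE 0  : 40
DUP      : 40 40
LOAD 0   : 40 40 40
MUL      : 40 1600
SWAP     : 1600 40
ADD      : 1640
PUSH -6  : 1640 -6
POP      : 1640
DUP      : 1640 1640
NEG      : 1640 -1640
EQ       : 0
LOAD 0   : 0 40
PUSH 35  : 0 40 35
MUL      : 0 1400
MUL      : 0

40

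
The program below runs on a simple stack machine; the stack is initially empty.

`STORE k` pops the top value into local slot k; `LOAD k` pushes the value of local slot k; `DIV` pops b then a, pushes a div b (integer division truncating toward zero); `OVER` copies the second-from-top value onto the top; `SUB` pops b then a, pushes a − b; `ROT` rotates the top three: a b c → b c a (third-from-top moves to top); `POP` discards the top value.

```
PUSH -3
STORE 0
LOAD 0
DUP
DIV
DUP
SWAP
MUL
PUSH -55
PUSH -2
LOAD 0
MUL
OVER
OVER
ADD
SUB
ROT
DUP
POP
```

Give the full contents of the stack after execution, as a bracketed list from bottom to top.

[-55, 55, 1]

PUSH -3  -> -3
STORE 0  -> (empty)
LOAD 0   -> -3
DUP      -> -3 -3
DIV      -> 1
DUP      -> 1 1
SWAP     -> 1 1
MUL      -> 1
PUSH -55 -> 1 -55
PUSH -2  -> 1 -55 -2
LOAD 0   -> 1 -55 -2 -3
MUL      -> 1 -55 6
OVER     -> 1 -55 6 -55
OVER     -> 1 -55 6 -55 6
ADD      -> 1 -55 6 -49
SUB      -> 1 -55 55
ROT      -> -55 55 1
DUP      -> -55 55 1 1
POP      -> -55 55 1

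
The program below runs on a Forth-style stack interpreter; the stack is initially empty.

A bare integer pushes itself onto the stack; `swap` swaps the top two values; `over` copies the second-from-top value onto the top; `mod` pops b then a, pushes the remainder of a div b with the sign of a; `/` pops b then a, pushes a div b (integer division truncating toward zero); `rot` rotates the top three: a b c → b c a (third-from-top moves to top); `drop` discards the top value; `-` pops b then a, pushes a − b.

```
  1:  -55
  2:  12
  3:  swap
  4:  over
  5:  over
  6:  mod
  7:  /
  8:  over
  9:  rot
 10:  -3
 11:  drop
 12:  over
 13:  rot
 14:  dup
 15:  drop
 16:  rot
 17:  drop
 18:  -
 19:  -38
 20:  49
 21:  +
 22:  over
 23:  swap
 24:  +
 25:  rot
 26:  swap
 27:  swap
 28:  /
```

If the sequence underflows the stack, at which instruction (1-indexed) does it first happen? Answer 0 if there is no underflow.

0

-55  -> [-55]
12   -> [-55, 12]
swap -> [12, -55]
over -> [12, -55, 12]
over -> [12, -55, 12, -55]
mod  -> [12, -55, 12]
/    -> [12, -4]
over -> [12, -4, 12]
rot  -> [-4, 12, 12]
-3   -> [-4, 12, 12, -3]
drop -> [-4, 12, 12]
over -> [-4, 12, 12, 12]
rot  -> [-4, 12, 12, 12]
dup  -> [-4, 12, 12, 12, 12]
drop -> [-4, 12, 12, 12]
rot  -> [-4, 12, 12, 12]
drop -> [-4, 12, 12]
-    -> [-4, 0]
-38  -> [-4, 0, -38]
49   -> [-4, 0, -38, 49]
+    -> [-4, 0, 11]
over -> [-4, 0, 11, 0]
swap -> [-4, 0, 0, 11]
+    -> [-4, 0, 11]
rot  -> [0, 11, -4]
swap -> [0, -4, 11]
swap -> [0, 11, -4]
/    -> [0, -2]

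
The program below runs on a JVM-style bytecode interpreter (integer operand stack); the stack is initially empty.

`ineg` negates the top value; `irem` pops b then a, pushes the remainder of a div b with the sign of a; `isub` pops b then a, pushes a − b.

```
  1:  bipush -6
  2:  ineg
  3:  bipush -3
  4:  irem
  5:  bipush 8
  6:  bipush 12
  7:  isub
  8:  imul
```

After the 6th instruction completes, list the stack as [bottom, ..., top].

[0, 8, 12]

bipush -6  -6
ineg       6
bipush -3  6 -3
irem       0
bipush 8   0 8
bipush 12  0 8 12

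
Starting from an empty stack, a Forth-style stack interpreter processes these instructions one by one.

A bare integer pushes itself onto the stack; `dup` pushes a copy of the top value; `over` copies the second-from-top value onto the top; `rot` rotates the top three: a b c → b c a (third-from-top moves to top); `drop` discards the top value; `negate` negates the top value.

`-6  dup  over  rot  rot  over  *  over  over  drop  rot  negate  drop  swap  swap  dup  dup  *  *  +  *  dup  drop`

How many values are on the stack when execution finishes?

-6      [-6]
dup     [-6, -6]
over    [-6, -6, -6]
rot     [-6, -6, -6]
rot     [-6, -6, -6]
over    [-6, -6, -6, -6]
*       [-6, -6, 36]
over    [-6, -6, 36, -6]
over    [-6, -6, 36, -6, 36]
drop    [-6, -6, 36, -6]
rot     [-6, 36, -6, -6]
negate  [-6, 36, -6, 6]
drop    [-6, 36, -6]
swap    [-6, -6, 36]
swap    [-6, 36, -6]
dup     [-6, 36, -6, -6]
dup     [-6, 36, -6, -6, -6]
*       [-6, 36, -6, 36]
*       [-6, 36, -216]
+       [-6, -180]
*       [1080]
dup     [1080, 1080]
drop    [1080]

1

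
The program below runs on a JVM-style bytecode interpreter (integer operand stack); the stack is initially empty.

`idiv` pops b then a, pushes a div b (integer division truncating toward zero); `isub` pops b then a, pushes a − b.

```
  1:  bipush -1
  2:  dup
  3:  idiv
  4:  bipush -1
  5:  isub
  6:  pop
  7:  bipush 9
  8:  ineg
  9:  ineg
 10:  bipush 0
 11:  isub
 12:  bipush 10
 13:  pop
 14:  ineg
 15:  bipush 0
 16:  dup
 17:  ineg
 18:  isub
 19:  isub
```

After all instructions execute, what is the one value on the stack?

-9

bipush -1 : [-1]
dup       : [-1, -1]
idiv      : [1]
bipush -1 : [1, -1]
isub      : [2]
pop       : []
bipush 9  : [9]
ineg      : [-9]
ineg      : [9]
bipush 0  : [9, 0]
isub      : [9]
bipush 10 : [9, 10]
pop       : [9]
ineg      : [-9]
bipush 0  : [-9, 0]
dup       : [-9, 0, 0]
ineg      : [-9, 0, 0]
isub      : [-9, 0]
isub      : [-9]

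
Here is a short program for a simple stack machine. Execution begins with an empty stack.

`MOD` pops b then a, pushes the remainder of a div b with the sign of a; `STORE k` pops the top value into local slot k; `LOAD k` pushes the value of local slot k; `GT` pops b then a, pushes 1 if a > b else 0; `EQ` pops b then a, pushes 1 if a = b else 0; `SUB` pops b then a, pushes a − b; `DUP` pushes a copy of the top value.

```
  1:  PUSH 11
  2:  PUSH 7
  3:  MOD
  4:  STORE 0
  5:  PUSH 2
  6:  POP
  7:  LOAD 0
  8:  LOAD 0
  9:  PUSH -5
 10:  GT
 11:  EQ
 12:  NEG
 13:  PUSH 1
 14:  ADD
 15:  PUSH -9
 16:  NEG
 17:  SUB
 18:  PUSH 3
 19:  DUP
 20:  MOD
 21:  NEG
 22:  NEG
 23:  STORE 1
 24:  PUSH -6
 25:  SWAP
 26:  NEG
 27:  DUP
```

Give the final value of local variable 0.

PUSH 11 : 11
PUSH 7  : 11 7
MOD     : 4
STORE 0 : (empty)
PUSH 2  : 2
POP     : (empty)
LOAD 0  : 4
LOAD 0  : 4 4
PUSH -5 : 4 4 -5
GT      : 4 1
EQ      : 0
NEG     : 0
PUSH 1  : 0 1
ADD     : 1
PUSH -9 : 1 -9
NEG     : 1 9
SUB     : -8
PUSH 3  : -8 3
DUP     : -8 3 3
MOD     : -8 0
NEG     : -8 0
NEG     : -8 0
STORE 1 : -8
PUSH -6 : -8 -6
SWAP    : -6 -8
NEG     : -6 8
DUP     : -6 8 8

4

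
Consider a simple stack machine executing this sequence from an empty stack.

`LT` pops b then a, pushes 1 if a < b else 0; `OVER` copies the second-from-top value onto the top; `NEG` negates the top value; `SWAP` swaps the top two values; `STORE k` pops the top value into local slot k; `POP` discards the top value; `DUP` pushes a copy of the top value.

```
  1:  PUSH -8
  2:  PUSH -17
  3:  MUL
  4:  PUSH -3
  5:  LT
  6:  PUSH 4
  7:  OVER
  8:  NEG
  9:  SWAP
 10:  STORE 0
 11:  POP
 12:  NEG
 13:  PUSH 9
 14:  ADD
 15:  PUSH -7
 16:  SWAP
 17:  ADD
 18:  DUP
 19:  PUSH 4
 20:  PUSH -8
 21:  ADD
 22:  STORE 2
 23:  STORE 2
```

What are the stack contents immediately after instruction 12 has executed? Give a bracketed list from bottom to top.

PUSH -8  → -8
PUSH -17 → -8 -17
MUL      → 136
PUSH -3  → 136 -3
LT       → 0
PUSH 4   → 0 4
OVER     → 0 4 0
NEG      → 0 4 0
SWAP     → 0 0 4
STORE 0  → 0 0
POP      → 0
NEG      → 0

[0]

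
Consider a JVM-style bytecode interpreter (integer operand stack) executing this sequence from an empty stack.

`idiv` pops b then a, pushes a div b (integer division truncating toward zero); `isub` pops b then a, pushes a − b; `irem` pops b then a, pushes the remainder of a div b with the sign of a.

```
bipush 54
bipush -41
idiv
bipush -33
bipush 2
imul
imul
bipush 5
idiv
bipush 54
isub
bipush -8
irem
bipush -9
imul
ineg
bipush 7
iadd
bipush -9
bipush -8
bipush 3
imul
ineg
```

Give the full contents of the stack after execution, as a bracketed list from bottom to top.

[-2, -9, 24]

bipush 54   [54]
bipush -41  [54, -41]
idiv        [-1]
bipush -33  [-1, -33]
bipush 2    [-1, -33, 2]
imul        [-1, -66]
imul        [66]
bipush 5    [66, 5]
idiv        [13]
bipush 54   [13, 54]
isub        [-41]
bipush -8   [-41, -8]
irem        [-1]
bipush -9   [-1, -9]
imul        [9]
ineg        [-9]
bipush 7    [-9, 7]
iadd        [-2]
bipush -9   [-2, -9]
bipush -8   [-2, -9, -8]
bipush 3    [-2, -9, -8, 3]
imul        [-2, -9, -24]
ineg        [-2, -9, 24]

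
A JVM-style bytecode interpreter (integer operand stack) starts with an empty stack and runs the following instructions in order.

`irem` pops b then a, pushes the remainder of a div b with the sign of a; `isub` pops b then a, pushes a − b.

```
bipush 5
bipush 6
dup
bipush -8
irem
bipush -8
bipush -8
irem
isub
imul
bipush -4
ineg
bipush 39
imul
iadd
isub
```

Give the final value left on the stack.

-187

bipush 5  : [5]
bipush 6  : [5, 6]
dup       : [5, 6, 6]
bipush -8 : [5, 6, 6, -8]
irem      : [5, 6, 6]
bipush -8 : [5, 6, 6, -8]
bipush -8 : [5, 6, 6, -8, -8]
irem      : [5, 6, 6, 0]
isub      : [5, 6, 6]
imul      : [5, 36]
bipush -4 : [5, 36, -4]
ineg      : [5, 36, 4]
bipush 39 : [5, 36, 4, 39]
imul      : [5, 36, 156]
iadd      : [5, 192]
isub      : [-187]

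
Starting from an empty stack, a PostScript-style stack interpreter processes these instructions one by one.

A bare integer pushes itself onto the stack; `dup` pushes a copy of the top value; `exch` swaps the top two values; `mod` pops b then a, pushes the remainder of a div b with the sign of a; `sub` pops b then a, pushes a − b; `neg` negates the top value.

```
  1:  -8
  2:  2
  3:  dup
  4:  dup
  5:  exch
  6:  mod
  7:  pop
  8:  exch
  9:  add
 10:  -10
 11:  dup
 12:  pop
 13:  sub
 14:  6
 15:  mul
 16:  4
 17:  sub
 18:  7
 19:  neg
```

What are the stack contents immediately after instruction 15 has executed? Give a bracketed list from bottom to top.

-8   : -8
2    : -8 2
dup  : -8 2 2
dup  : -8 2 2 2
exch : -8 2 2 2
mod  : -8 2 0
pop  : -8 2
exch : 2 -8
add  : -6
-10  : -6 -10
dup  : -6 -10 -10
pop  : -6 -10
sub  : 4
6    : 4 6
mul  : 24

[24]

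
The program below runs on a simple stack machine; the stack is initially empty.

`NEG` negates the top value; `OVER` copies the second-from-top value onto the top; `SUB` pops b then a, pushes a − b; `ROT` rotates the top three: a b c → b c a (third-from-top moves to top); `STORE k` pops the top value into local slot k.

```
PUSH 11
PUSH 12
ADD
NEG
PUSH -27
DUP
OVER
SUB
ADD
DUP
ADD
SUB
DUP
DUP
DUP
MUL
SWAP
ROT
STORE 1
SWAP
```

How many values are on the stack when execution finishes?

2

PUSH 11  → 11
PUSH 12  → 11 12
ADD      → 23
NEG      → -23
PUSH -27 → -23 -27
DUP      → -23 -27 -27
OVER     → -23 -27 -27 -27
SUB      → -23 -27 0
ADD      → -23 -27
DUP      → -23 -27 -27
ADD      → -23 -54
SUB      → 31
DUP      → 31 31
DUP      → 31 31 31
DUP      → 31 31 31 31
MUL      → 31 31 961
SWAP     → 31 961 31
ROT      → 961 31 31
STORE 1  → 961 31
SWAP     → 31 961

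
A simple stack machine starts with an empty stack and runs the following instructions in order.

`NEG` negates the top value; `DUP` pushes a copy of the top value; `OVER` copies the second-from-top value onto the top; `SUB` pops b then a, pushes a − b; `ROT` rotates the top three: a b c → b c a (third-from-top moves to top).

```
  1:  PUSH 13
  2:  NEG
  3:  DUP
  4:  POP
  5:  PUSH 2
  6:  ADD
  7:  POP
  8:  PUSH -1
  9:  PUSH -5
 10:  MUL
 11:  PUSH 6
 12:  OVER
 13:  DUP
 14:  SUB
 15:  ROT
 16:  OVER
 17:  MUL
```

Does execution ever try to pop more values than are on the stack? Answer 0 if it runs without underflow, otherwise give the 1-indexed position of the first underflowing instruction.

PUSH 13  13
NEG      -13
DUP      -13 -13
POP      -13
PUSH 2   -13 2
ADD      -11
POP      (empty)
PUSH -1  -1
PUSH -5  -1 -5
MUL      5
PUSH 6   5 6
OVER     5 6 5
DUP      5 6 5 5
SUB      5 6 0
ROT      6 0 5
OVER     6 0 5 0
MUL      6 0 0

0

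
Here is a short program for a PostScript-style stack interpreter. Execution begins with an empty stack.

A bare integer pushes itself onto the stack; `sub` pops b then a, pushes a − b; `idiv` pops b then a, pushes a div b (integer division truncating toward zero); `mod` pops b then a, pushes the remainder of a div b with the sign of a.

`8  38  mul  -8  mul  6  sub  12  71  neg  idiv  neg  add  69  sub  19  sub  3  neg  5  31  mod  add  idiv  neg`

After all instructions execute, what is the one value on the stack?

1263

8    : 8
38   : 8 38
mul  : 304
-8   : 304 -8
mul  : -2432
6    : -2432 6
sub  : -2438
12   : -2438 12
71   : -2438 12 71
neg  : -2438 12 -71
idiv : -2438 0
neg  : -2438 0
add  : -2438
69   : -2438 69
sub  : -2507
19   : -2507 19
sub  : -2526
3    : -2526 3
neg  : -2526 -3
5    : -2526 -3 5
31   : -2526 -3 5 31
mod  : -2526 -3 5
add  : -2526 2
idiv : -1263
neg  : 1263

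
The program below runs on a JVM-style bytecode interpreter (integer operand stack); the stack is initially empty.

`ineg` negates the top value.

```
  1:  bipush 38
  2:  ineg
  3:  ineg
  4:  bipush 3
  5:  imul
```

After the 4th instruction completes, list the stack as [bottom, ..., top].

[38, 3]

bipush 38 → 38
ineg      → -38
ineg      → 38
bipush 3  → 38 3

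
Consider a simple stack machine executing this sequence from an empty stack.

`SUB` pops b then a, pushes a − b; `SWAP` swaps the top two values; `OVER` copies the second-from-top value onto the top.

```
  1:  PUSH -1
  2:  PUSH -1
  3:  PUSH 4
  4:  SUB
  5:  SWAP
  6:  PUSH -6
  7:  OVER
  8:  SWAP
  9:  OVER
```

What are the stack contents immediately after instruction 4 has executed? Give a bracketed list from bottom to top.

PUSH -1  -1
PUSH -1  -1 -1
PUSH 4   -1 -1 4
SUB      -1 -5

[-1, -5]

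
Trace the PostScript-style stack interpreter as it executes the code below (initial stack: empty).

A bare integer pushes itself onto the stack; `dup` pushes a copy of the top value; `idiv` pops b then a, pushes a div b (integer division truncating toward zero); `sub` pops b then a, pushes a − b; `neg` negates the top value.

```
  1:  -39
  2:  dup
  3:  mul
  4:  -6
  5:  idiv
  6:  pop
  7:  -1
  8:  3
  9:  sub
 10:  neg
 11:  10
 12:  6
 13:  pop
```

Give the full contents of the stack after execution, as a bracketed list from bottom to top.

-39  : -39
dup  : -39 -39
mul  : 1521
-6   : 1521 -6
idiv : -253
pop  : (empty)
-1   : -1
3    : -1 3
sub  : -4
neg  : 4
10   : 4 10
6    : 4 10 6
pop  : 4 10

[4, 10]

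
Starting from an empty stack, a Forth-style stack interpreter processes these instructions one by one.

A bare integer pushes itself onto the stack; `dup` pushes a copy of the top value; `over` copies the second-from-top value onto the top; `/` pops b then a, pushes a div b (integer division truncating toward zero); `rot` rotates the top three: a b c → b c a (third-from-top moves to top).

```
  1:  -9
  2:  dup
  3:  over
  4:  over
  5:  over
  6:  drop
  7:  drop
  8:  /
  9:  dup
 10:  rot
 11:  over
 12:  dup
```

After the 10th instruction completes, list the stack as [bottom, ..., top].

-9   → -9
dup  → -9 -9
over → -9 -9 -9
over → -9 -9 -9 -9
over → -9 -9 -9 -9 -9
drop → -9 -9 -9 -9
drop → -9 -9 -9
/    → -9 1
dup  → -9 1 1
rot  → 1 1 -9

[1, 1, -9]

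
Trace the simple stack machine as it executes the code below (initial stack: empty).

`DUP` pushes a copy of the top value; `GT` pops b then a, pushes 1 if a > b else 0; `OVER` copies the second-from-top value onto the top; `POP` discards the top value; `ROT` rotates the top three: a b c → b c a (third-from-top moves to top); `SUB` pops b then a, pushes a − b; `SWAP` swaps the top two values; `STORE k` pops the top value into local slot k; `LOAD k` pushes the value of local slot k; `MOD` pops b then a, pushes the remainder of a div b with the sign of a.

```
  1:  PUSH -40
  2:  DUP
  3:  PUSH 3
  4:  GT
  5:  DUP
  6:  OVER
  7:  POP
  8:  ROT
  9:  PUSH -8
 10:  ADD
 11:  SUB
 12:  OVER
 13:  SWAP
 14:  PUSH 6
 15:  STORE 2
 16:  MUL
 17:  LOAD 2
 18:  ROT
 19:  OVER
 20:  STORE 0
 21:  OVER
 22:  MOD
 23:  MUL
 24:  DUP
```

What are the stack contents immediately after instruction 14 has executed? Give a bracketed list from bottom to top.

[0, 0, 48, 6]

PUSH -40  -40
DUP       -40 -40
PUSH 3    -40 -40 3
GT        -40 0
DUP       -40 0 0
OVER      -40 0 0 0
POP       -40 0 0
ROT       0 0 -40
PUSH -8   0 0 -40 -8
ADD       0 0 -48
SUB       0 48
OVER      0 48 0
SWAP      0 0 48
PUSH 6    0 0 48 6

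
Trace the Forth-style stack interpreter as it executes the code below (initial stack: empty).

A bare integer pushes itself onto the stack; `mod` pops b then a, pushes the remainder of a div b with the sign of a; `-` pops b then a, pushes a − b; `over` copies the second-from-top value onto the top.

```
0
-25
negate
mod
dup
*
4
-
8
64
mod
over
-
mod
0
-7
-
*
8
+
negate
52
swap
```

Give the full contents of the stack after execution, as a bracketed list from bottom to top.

[52, 20]

0      -> 0
-25    -> 0 -25
negate -> 0 25
mod    -> 0
dup    -> 0 0
*      -> 0
4      -> 0 4
-      -> -4
8      -> -4 8
64     -> -4 8 64
mod    -> -4 8
over   -> -4 8 -4
-      -> -4 12
mod    -> -4
0      -> -4 0
-7     -> -4 0 -7
-      -> -4 7
*      -> -28
8      -> -28 8
+      -> -20
negate -> 20
52     -> 20 52
swap   -> 52 20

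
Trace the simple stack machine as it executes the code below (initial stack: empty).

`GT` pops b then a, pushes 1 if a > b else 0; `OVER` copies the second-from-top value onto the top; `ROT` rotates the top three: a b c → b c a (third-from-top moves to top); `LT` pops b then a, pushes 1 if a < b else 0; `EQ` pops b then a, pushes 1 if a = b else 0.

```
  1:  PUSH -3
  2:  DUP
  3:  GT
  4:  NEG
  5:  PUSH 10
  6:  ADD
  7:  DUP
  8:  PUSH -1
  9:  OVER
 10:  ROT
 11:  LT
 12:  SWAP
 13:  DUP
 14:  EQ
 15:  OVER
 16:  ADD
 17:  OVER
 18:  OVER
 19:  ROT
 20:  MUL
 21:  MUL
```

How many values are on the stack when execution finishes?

PUSH -3 : [-3]
DUP     : [-3, -3]
GT      : [0]
NEG     : [0]
PUSH 10 : [0, 10]
ADD     : [10]
DUP     : [10, 10]
PUSH -1 : [10, 10, -1]
OVER    : [10, 10, -1, 10]
ROT     : [10, -1, 10, 10]
LT      : [10, -1, 0]
SWAP    : [10, 0, -1]
DUP     : [10, 0, -1, -1]
EQ      : [10, 0, 1]
OVER    : [10, 0, 1, 0]
ADD     : [10, 0, 1]
OVER    : [10, 0, 1, 0]
OVER    : [10, 0, 1, 0, 1]
ROT     : [10, 0, 0, 1, 1]
MUL     : [10, 0, 0, 1]
MUL     : [10, 0, 0]

3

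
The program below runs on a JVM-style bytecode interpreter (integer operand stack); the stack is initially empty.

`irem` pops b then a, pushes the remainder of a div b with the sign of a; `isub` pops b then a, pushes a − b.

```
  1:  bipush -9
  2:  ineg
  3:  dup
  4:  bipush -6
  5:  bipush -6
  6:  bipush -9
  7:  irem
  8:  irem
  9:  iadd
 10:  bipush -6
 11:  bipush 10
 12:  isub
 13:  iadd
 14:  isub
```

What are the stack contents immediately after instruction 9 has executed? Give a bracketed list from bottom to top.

[9, 9]

bipush -9  -9
ineg       9
dup        9 9
bipush -6  9 9 -6
bipush -6  9 9 -6 -6
bipush -9  9 9 -6 -6 -9
irem       9 9 -6 -6
irem       9 9 0
iadd       9 9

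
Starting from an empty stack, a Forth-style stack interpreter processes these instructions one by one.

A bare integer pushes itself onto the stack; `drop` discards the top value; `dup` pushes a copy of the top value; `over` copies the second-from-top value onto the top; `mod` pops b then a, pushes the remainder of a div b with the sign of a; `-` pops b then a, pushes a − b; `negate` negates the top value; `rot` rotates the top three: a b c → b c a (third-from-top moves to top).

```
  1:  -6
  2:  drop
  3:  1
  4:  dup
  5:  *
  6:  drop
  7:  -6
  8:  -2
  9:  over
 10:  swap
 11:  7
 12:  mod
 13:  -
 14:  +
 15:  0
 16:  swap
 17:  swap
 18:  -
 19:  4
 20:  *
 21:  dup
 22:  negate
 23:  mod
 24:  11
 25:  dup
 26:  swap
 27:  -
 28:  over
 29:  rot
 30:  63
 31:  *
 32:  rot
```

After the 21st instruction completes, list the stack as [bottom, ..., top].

-6   → -6
drop → (empty)
1    → 1
dup  → 1 1
*    → 1
drop → (empty)
-6   → -6
-2   → -6 -2
over → -6 -2 -6
swap → -6 -6 -2
7    → -6 -6 -2 7
mod  → -6 -6 -2
-    → -6 -4
+    → -10
0    → -10 0
swap → 0 -10
swap → -10 0
-    → -10
4    → -10 4
*    → -40
dup  → -40 -40

[-40, -40]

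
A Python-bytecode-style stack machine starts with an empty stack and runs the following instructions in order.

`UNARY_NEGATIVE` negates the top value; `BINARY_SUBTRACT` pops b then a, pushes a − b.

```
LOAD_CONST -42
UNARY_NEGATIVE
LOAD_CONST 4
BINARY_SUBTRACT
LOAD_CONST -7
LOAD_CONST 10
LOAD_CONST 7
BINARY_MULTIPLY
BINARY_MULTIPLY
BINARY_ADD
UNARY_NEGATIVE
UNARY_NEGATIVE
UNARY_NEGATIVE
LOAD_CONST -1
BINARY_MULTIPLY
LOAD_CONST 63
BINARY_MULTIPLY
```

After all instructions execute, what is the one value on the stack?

LOAD_CONST -42  → -42
UNARY_NEGATIVE  → 42
LOAD_CONST 4    → 42 4
BINARY_SUBTRACT → 38
LOAD_CONST -7   → 38 -7
LOAD_CONST 10   → 38 -7 10
LOAD_CONST 7    → 38 -7 10 7
BINARY_MULTIPLY → 38 -7 70
BINARY_MULTIPLY → 38 -490
BINARY_ADD      → -452
UNARY_NEGATIVE  → 452
UNARY_NEGATIVE  → -452
UNARY_NEGATIVE  → 452
LOAD_CONST -1   → 452 -1
BINARY_MULTIPLY → -452
LOAD_CONST 63   → -452 63
BINARY_MULTIPLY → -28476

-28476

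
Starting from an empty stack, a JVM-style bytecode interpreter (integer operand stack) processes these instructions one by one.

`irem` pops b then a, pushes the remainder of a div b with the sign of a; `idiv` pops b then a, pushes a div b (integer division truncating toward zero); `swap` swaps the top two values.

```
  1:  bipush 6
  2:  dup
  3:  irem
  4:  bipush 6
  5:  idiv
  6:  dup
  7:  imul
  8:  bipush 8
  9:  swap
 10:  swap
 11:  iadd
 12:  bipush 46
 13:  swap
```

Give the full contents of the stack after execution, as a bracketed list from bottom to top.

bipush 6  -> 6
dup       -> 6 6
irem      -> 0
bipush 6  -> 0 6
idiv      -> 0
dup       -> 0 0
imul      -> 0
bipush 8  -> 0 8
swap      -> 8 0
swap      -> 0 8
iadd      -> 8
bipush 46 -> 8 46
swap      -> 46 8

[46, 8]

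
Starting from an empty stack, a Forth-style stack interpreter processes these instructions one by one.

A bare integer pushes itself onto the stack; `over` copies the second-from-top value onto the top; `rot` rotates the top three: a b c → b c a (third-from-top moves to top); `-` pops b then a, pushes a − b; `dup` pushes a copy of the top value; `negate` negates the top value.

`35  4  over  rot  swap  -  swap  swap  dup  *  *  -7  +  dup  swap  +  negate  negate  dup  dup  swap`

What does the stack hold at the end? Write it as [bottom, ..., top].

[-14, -14, -14]

35     : 35
4      : 35 4
over   : 35 4 35
rot    : 4 35 35
swap   : 4 35 35
-      : 4 0
swap   : 0 4
swap   : 4 0
dup    : 4 0 0
*      : 4 0
*      : 0
-7     : 0 -7
+      : -7
dup    : -7 -7
swap   : -7 -7
+      : -14
negate : 14
negate : -14
dup    : -14 -14
dup    : -14 -14 -14
swap   : -14 -14 -14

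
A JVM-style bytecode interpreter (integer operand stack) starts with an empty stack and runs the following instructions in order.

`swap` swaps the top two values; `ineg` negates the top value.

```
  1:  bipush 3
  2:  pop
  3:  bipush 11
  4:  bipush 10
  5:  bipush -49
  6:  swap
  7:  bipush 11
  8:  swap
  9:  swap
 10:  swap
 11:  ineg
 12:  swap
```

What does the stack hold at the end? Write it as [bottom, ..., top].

bipush 3    3
pop         (empty)
bipush 11   11
bipush 10   11 10
bipush -49  11 10 -49
swap        11 -49 10
bipush 11   11 -49 10 11
swap        11 -49 11 10
swap        11 -49 10 11
swap        11 -49 11 10
ineg        11 -49 11 -10
swap        11 -49 -10 11

[11, -49, -10, 11]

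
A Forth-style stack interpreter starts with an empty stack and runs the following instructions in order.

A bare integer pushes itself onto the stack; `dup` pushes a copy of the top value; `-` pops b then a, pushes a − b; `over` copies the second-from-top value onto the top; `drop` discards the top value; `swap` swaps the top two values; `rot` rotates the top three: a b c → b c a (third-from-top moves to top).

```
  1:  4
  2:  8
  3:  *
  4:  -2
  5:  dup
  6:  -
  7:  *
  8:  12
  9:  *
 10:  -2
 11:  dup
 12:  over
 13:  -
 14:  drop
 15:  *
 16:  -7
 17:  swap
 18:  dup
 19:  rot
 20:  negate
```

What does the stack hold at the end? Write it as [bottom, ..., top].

[0, 0, 7]

4      → [4]
8      → [4, 8]
*      → [32]
-2     → [32, -2]
dup    → [32, -2, -2]
-      → [32, 0]
*      → [0]
12     → [0, 12]
*      → [0]
-2     → [0, -2]
dup    → [0, -2, -2]
over   → [0, -2, -2, -2]
-      → [0, -2, 0]
drop   → [0, -2]
*      → [0]
-7     → [0, -7]
swap   → [-7, 0]
dup    → [-7, 0, 0]
rot    → [0, 0, -7]
negate → [0, 0, 7]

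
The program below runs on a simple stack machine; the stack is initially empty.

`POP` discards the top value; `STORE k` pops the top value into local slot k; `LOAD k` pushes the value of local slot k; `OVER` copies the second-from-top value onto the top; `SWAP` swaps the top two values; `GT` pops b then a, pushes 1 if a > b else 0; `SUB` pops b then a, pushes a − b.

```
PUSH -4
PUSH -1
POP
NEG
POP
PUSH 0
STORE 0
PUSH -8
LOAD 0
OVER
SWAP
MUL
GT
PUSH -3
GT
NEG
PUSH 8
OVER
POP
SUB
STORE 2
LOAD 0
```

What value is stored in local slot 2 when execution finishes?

-9

PUSH -4 : [-4]
PUSH -1 : [-4, -1]
POP     : [-4]
NEG     : [4]
POP     : []
PUSH 0  : [0]
STORE 0 : []
PUSH -8 : [-8]
LOAD 0  : [-8, 0]
OVER    : [-8, 0, -8]
SWAP    : [-8, -8, 0]
MUL     : [-8, 0]
GT      : [0]
PUSH -3 : [0, -3]
GT      : [1]
NEG     : [-1]
PUSH 8  : [-1, 8]
OVER    : [-1, 8, -1]
POP     : [-1, 8]
SUB     : [-9]
STORE 2 : []
LOAD 0  : [0]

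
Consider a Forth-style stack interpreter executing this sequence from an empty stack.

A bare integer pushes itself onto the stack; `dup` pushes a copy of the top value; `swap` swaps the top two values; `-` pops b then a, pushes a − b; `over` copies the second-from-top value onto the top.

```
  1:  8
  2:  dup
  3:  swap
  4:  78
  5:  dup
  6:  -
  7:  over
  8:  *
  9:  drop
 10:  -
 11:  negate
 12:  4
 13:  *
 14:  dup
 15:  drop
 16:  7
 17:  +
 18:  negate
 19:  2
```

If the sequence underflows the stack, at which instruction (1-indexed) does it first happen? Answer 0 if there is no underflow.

0

8       [8]
dup     [8, 8]
swap    [8, 8]
78      [8, 8, 78]
dup     [8, 8, 78, 78]
-       [8, 8, 0]
over    [8, 8, 0, 8]
*       [8, 8, 0]
drop    [8, 8]
-       [0]
negate  [0]
4       [0, 4]
*       [0]
dup     [0, 0]
drop    [0]
7       [0, 7]
+       [7]
negate  [-7]
2       [-7, 2]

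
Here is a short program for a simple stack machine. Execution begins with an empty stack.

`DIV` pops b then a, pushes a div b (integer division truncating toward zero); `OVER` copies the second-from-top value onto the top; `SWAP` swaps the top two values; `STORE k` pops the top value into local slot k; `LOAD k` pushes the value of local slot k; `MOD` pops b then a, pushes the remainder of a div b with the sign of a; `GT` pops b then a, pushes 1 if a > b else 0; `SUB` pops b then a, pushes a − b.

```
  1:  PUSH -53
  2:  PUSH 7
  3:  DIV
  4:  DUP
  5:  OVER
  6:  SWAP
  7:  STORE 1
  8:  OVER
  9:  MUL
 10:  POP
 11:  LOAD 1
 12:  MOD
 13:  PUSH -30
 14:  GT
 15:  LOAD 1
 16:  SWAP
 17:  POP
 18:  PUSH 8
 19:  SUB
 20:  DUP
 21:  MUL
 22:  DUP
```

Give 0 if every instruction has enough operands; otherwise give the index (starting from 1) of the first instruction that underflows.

PUSH -53  -53
PUSH 7    -53 7
DIV       -7
DUP       -7 -7
OVER      -7 -7 -7
SWAP      -7 -7 -7
STORE 1   -7 -7
OVER      -7 -7 -7
MUL       -7 49
POP       -7
LOAD 1    -7 -7
MOD       0
PUSH -30  0 -30
GT        1
LOAD 1    1 -7
SWAP      -7 1
POP       -7
PUSH 8    -7 8
SUB       -15
DUP       -15 -15
MUL       225
DUP       225 225

0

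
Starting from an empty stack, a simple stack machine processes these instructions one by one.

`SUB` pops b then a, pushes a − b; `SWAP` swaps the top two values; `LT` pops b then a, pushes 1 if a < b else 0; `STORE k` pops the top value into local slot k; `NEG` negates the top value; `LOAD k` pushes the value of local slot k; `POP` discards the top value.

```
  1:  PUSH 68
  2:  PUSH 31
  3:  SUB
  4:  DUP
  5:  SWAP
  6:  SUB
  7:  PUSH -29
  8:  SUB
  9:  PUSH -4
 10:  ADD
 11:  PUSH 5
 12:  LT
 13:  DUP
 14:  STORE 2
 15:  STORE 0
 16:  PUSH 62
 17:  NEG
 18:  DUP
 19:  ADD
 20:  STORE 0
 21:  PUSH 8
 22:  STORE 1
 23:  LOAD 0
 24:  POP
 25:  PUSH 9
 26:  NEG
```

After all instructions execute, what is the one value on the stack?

-9

PUSH 68   [68]
PUSH 31   [68, 31]
SUB       [37]
DUP       [37, 37]
SWAP      [37, 37]
SUB       [0]
PUSH -29  [0, -29]
SUB       [29]
PUSH -4   [29, -4]
ADD       [25]
PUSH 5    [25, 5]
LT        [0]
DUP       [0, 0]
STORE 2   [0]
STORE 0   []
PUSH 62   [62]
NEG       [-62]
DUP       [-62, -62]
ADD       [-124]
STORE 0   []
PUSH 8    [8]
STORE 1   []
LOAD 0    [-124]
POP       []
PUSH 9    [9]
NEG       [-9]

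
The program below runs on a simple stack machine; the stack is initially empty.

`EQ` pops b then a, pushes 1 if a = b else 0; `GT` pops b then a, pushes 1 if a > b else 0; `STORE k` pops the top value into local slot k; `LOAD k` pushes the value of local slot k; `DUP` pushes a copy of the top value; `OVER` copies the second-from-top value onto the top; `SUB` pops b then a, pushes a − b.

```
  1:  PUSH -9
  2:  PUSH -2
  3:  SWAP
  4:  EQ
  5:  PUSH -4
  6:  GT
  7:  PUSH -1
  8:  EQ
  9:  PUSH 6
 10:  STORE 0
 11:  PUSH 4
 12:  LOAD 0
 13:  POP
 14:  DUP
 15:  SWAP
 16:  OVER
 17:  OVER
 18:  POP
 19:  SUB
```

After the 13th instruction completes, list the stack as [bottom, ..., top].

[0, 4]

PUSH -9 -> [-9]
PUSH -2 -> [-9, -2]
SWAP    -> [-2, -9]
EQ      -> [0]
PUSH -4 -> [0, -4]
GT      -> [1]
PUSH -1 -> [1, -1]
EQ      -> [0]
PUSH 6  -> [0, 6]
STORE 0 -> [0]
PUSH 4  -> [0, 4]
LOAD 0  -> [0, 4, 6]
POP     -> [0, 4]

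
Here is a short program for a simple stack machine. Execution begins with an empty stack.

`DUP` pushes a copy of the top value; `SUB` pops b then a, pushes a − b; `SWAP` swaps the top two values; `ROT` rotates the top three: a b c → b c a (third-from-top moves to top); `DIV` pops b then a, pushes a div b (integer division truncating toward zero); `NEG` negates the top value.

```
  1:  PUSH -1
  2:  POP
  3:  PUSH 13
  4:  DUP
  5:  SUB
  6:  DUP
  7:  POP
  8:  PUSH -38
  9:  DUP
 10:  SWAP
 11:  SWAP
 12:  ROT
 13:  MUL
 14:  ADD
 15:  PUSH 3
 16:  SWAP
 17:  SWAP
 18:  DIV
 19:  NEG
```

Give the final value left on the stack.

12

PUSH -1  → -1
POP      → (empty)
PUSH 13  → 13
DUP      → 13 13
SUB      → 0
DUP      → 0 0
POP      → 0
PUSH -38 → 0 -38
DUP      → 0 -38 -38
SWAP     → 0 -38 -38
SWAP     → 0 -38 -38
ROT      → -38 -38 0
MUL      → -38 0
ADD      → -38
PUSH 3   → -38 3
SWAP     → 3 -38
SWAP     → -38 3
DIV      → -12
NEG      → 12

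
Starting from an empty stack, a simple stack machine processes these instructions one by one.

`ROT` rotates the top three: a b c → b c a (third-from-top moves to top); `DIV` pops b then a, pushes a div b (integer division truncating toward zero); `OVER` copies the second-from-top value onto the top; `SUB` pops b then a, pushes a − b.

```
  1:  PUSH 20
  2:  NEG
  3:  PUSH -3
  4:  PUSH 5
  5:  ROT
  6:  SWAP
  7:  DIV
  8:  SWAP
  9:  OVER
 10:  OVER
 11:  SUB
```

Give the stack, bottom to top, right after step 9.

[-4, -3, -4]

PUSH 20  20
NEG      -20
PUSH -3  -20 -3
PUSH 5   -20 -3 5
ROT      -3 5 -20
SWAP     -3 -20 5
DIV      -3 -4
SWAP     -4 -3
OVER     -4 -3 -4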